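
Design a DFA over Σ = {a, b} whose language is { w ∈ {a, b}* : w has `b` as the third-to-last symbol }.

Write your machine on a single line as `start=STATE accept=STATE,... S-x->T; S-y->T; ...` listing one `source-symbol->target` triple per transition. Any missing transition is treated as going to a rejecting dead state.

A DFA must remember the last 3 symbols (since which symbol is third-to-last isn't known until the input ends). Use one state per possible window of the last ≤3 symbols; accept from those whose window starts with `b`.
15 states suffice.
          a    b  
>  S0     S1   S2 
   S1     S3   S4 
   S2     S5   S6 
   S3     S7   S8 
   S4     S9  S10 
   S5    S11  S12 
   S6    S13  S14 
   S7     S7   S8 
   S8     S9  S10 
   S9    S11  S12 
   S10   S13  S14 
 * S11    S7   S8 
 * S12    S9  S10 
 * S13   S11  S12 
 * S14   S13  S14 
(> = start, * = accepting)

start=S0; accept=S11,S12,S13,S14; S0-a->S1; S0-b->S2; S1-a->S3; S1-b->S4; S2-a->S5; S2-b->S6; S3-a->S7; S3-b->S8; S4-a->S9; S4-b->S10; S5-a->S11; S5-b->S12; S6-a->S13; S6-b->S14; S7-a->S7; S7-b->S8; S8-a->S9; S8-b->S10; S9-a->S11; S9-b->S12; S10-a->S13; S10-b->S14; S11-a->S7; S11-b->S8; S12-a->S9; S12-b->S10; S13-a->S11; S13-b->S12; S14-a->S13; S14-b->S14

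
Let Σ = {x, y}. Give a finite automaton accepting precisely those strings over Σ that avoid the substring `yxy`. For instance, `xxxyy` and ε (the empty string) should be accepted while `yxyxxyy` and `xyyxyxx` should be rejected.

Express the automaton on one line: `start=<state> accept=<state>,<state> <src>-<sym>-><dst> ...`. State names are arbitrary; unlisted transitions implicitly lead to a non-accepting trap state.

Track partial matches of the forbidden pattern `yxy`. State S3 is a dead state reached once `yxy` has occurred; every other state accepts. S0 means no part of `yxy` is currently matched.
4 states suffice.
        x   y  
>* S0   S0  S1 
 * S1   S2  S1 
 * S2   S0  S3 
   S3   S3  S3 
(> = start, * = accepting)

start=S0 accept=S0,S1,S2 S0-x->S0 S0-y->S1 S1-x->S2 S1-y->S1 S2-x->S0 S2-y->S3 S3-x->S3 S3-y->S3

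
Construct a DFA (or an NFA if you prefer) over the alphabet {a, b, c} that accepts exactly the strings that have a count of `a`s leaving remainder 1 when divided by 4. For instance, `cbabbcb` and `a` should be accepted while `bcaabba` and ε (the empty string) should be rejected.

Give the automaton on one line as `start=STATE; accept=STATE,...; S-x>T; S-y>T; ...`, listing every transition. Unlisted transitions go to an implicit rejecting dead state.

start=s0; accept=s1; s0-a>s1; s0-b>s0; s0-c>s0; s1-a>s2; s1-b>s1; s1-c>s1; s2-a>s3; s2-b>s2; s2-c>s2; s3-a>s0; s3-b>s3; s3-c>s3

The only thing that matters is how many `a`s have appeared, reduced mod 4. Use one state per residue: s0 for 0, …, s3 for 3. Reading `a` moves to the next residue; anything else stays put. s1 is accepting.
4 states suffice.
        a   b   c  
>  s0   s1  s0  s0 
 * s1   s2  s1  s1 
   s2   s3  s2  s2 
   s3   s0  s3  s3 
(> = start, * = accepting)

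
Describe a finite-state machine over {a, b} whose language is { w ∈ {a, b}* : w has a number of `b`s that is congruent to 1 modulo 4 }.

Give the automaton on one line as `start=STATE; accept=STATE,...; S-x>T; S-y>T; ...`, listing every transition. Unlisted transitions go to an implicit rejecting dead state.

start=q0; accept=q1; q0-a>q0; q0-b>q1; q1-a>q1; q1-b>q2; q2-a>q2; q2-b>q3; q3-a>q3; q3-b>q0

Keep the running count of `b`s modulo 4: each `b` advances along the cycle q0 → q1 → q2 → q3 → q0 while other symbols loop. Accept at q1.
        a   b  
>  q0   q0  q1 
 * q1   q1  q2 
   q2   q2  q3 
   q3   q3  q0 
(> = start, * = accepting)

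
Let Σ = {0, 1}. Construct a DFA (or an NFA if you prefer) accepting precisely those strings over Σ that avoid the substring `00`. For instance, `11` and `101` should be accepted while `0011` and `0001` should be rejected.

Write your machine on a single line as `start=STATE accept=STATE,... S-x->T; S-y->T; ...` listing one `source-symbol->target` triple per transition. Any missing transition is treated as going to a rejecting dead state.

start=S0; accept=S0,S1; S0-0->S1; S0-1->S0; S1-0->S2; S1-1->S0; S2-0->S2; S2-1->S2

Track partial matches of the forbidden pattern `00`. State S2 is a dead state reached once `00` has occurred; every other state accepts. S0 means no part of `00` is currently matched.
With 3 states:
        0   1  
>* S0   S1  S0 
 * S1   S2  S0 
   S2   S2  S2 
(> = start, * = accepting)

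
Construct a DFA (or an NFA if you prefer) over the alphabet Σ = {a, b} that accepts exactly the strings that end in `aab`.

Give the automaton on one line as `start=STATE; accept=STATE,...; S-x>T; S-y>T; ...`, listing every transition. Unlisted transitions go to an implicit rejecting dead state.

start=q0; accept=q3; q0-a>q1; q0-b>q0; q1-a>q2; q1-b>q0; q2-a>q2; q2-b>q3; q3-a>q1; q3-b>q0

Remember how much of `aab` the current input suffix matches. State q0 means no match yet; q1 means the last symbol is `a`; q2 means the last 2 symbols are `aa`; q3 means the last 3 symbols are `aab`. Only q3 accepts. On a mismatch, fall back to the longest proper suffix that is still a prefix of `aab`.
With 4 states:
        a   b  
>  q0   q1  q0 
   q1   q2  q0 
   q2   q2  q3 
 * q3   q1  q0 
(> = start, * = accepting)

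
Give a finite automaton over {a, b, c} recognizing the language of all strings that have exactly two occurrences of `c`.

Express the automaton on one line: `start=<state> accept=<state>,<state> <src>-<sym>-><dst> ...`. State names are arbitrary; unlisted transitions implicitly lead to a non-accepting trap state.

start=S0 accept=S2 S0-a->S0 S0-b->S0 S0-c->S1 S1-a->S1 S1-b->S1 S1-c->S2 S2-a->S2 S2-b->S2 S2-c->S3 S3-a->S3 S3-b->S3 S3-c->S3

Count `c`s, saturating at 3: states S0 through S2 mean 0 through 2 `c`s seen; S3 means more than 2. Each `c` increments (capped at S3); other symbols loop. Accept from {S2}.
4 states suffice.
        a   b   c  
>  S0   S0  S0  S1 
   S1   S1  S1  S2 
 * S2   S2  S2  S3 
   S3   S3  S3  S3 
(> = start, * = accepting)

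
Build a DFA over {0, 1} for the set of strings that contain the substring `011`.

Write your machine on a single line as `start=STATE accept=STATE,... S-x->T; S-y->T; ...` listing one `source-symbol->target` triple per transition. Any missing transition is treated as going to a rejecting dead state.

Track how much of `011` has been matched so far: state S0 is no progress, S3 is the absorbing accept state reached once `011` has occurred. Intermediate states record partial matches; on a mismatch, fall back to the longest reusable overlap.
With 4 states:
        0   1  
>  S0   S1  S0 
   S1   S1  S2 
   S2   S1  S3 
 * S3   S3  S3 
(> = start, * = accepting)

start=S0; accept=S3; S0-0->S1; S0-1->S0; S1-0->S1; S1-1->S2; S2-0->S1; S2-1->S3; S3-0->S3; S3-1->S3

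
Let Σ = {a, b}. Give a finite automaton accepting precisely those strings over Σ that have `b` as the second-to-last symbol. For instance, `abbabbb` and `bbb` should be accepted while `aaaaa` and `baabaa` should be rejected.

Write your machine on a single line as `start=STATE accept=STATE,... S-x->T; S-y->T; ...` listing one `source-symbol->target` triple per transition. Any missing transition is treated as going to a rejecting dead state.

start=q0; accept=q5,q6; q0-a->q1; q0-b->q2; q1-a->q3; q1-b->q4; q2-a->q5; q2-b->q6; q3-a->q3; q3-b->q4; q4-a->q5; q4-b->q6; q5-a->q3; q5-b->q4; q6-a->q5; q6-b->q6

A DFA must remember the last 2 symbols (since which symbol is second-to-last isn't known until the input ends). Use one state per possible window of the last ≤2 symbols; accept from those whose window starts with `b`.
7 states suffice.
        a   b  
>  q0   q1  q2 
   q1   q3  q4 
   q2   q5  q6 
   q3   q3  q4 
   q4   q5  q6 
 * q5   q3  q4 
 * q6   q5  q6 
(> = start, * = accepting)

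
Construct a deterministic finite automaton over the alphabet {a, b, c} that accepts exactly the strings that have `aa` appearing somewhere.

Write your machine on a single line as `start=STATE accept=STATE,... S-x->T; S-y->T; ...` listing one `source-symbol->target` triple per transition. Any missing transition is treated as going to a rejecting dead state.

start=s0; accept=s2; s0-a->s1; s0-b->s0; s0-c->s0; s1-a->s2; s1-b->s0; s1-c->s0; s2-a->s2; s2-b->s2; s2-c->s2

Track how much of `aa` has been matched so far: state s0 is no progress, s2 is the absorbing accept state reached once `aa` has occurred. Intermediate states record partial matches; on a mismatch, fall back to the longest reusable overlap.
A 3-state machine:
        a   b   c  
>  s0   s1  s0  s0 
   s1   s2  s0  s0 
 * s2   s2  s2  s2 
(> = start, * = accepting)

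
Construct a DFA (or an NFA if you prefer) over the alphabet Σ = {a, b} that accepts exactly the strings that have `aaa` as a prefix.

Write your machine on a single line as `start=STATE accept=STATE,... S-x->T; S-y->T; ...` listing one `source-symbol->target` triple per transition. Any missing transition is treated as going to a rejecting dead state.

start=q0; accept=q3; q0-a->q1; q0-b->q4; q1-a->q2; q1-b->q4; q2-a->q3; q2-b->q4; q3-a->q3; q3-b->q3; q4-a->q4; q4-b->q4

Walk along `aaa` while the input agrees: from q0 take `a` to q1, and so on. Any deviation drops to the rejecting sink q4. Once q3 is reached the prefix is confirmed and every continuation is accepted.
A 5-state machine:
        a   b  
>  q0   q1  q4 
   q1   q2  q4 
   q2   q3  q4 
 * q3   q3  q3 
   q4   q4  q4 
(> = start, * = accepting)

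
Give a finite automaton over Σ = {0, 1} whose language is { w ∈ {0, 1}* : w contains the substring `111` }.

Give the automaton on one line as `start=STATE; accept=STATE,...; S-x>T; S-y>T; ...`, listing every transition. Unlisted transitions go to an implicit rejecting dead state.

start=S0; accept=S3; S0-0>S0; S0-1>S1; S1-0>S0; S1-1>S2; S2-0>S0; S2-1>S3; S3-0>S3; S3-1>S3

Track how much of `111` has been matched so far: state S0 is no progress, S3 is the absorbing accept state reached once `111` has occurred. Intermediate states record partial matches; on a mismatch, fall back to the longest reusable overlap.
A 4-state machine:
        0   1  
>  S0   S0  S1 
   S1   S0  S2 
   S2   S0  S3 
 * S3   S3  S3 
(> = start, * = accepting)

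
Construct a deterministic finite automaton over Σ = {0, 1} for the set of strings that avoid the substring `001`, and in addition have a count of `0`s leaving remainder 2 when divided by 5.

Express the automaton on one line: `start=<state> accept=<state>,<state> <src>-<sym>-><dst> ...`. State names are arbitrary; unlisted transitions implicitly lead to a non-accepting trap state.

start=q0 accept=q2,q6,q8 q0-0->q1 q0-1->q0 q1-0->q2 q1-1->q3 q2-0->q4 q2-1->q5 q3-0->q6 q3-1->q3 q4-0->q7 q4-1->q5 q5-0->q5 q5-1->q5 q6-0->q4 q6-1->q8 q7-0->q9 q7-1->q5 q8-0->q10 q8-1->q8 q9-0->q11 q9-1->q5 q10-0->q7 q10-1->q12 q11-0->q2 q11-1->q5 q12-0->q13 q12-1->q12 q13-0->q9 q13-1->q14 q14-0->q15 q14-1->q14 q15-0->q11 q15-1->q0

Handle the two conditions separately and then intersect. One (4 states) tracks partial matches of the forbidden pattern `001`; the other (5 states) tracks the count of `0`s modulo 5. Each combined state is a pair, one component from each; accept when both components accept. After merging equivalent states the machine shrinks.
          0    1  
>  q0     q1   q0 
   q1     q2   q3 
 * q2     q4   q5 
   q3     q6   q3 
   q4     q7   q5 
   q5     q5   q5 
 * q6     q4   q8 
   q7     q9   q5 
 * q8    q10   q8 
   q9    q11   q5 
   q10    q7  q12 
   q11    q2   q5 
   q12   q13  q12 
   q13    q9  q14 
   q14   q15  q14 
   q15   q11   q0 
(> = start, * = accepting)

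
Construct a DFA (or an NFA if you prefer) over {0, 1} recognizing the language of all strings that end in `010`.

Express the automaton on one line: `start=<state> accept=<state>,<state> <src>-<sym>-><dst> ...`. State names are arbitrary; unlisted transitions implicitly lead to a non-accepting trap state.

Remember how much of `010` the current input suffix matches. State q0 means no match yet; q1 means the last symbol is `0`; q2 means the last 2 symbols are `01`; q3 means the last 3 symbols are `010`. Only q3 accepts. On a mismatch, fall back to the longest proper suffix that is still a prefix of `010`.
        0   1  
>  q0   q1  q0 
   q1   q1  q2 
   q2   q3  q0 
 * q3   q1  q2 
(> = start, * = accepting)

start=q0 accept=q3 q0-0->q1 q0-1->q0 q1-0->q1 q1-1->q2 q2-0->q3 q2-1->q0 q3-0->q1 q3-1->q2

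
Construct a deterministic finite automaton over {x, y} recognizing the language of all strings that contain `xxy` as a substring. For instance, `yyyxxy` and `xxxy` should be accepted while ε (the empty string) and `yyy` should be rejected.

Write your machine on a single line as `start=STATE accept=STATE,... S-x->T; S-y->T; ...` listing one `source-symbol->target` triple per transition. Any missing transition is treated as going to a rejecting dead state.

start=q0; accept=q3; q0-x->q1; q0-y->q0; q1-x->q2; q1-y->q0; q2-x->q2; q2-y->q3; q3-x->q3; q3-y->q3

Track how much of `xxy` has been matched so far: state q0 is no progress, q3 is the absorbing accept state reached once `xxy` has occurred. Intermediate states record partial matches; on a mismatch, fall back to the longest reusable overlap.
        x   y  
>  q0   q1  q0 
   q1   q2  q0 
   q2   q2  q3 
 * q3   q3  q3 
(> = start, * = accepting)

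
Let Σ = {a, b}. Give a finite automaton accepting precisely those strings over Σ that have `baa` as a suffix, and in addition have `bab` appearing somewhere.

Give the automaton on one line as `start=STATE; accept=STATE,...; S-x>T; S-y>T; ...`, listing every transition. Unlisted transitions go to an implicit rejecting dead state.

start=q0; accept=q6; q0-a>q0; q0-b>q1; q1-a>q2; q1-b>q1; q2-a>q3; q2-b>q4; q3-a>q0; q3-b>q1; q4-a>q5; q4-b>q4; q5-a>q6; q5-b>q4; q6-a>q7; q6-b>q4; q7-a>q7; q7-b>q4

Handle the two conditions separately and then intersect. The first has 4 states tracking how much of the suffix `baa` has currently been matched; the second has 4 states tracking whether and how much of `bab` has been seen. A product state is a pair (one from each), accepting exactly when both do.
8 states suffice.
        a   b  
>  q0   q0  q1 
   q1   q2  q1 
   q2   q3  q4 
   q3   q0  q1 
   q4   q5  q4 
   q5   q6  q4 
 * q6   q7  q4 
   q7   q7  q4 
(> = start, * = accepting)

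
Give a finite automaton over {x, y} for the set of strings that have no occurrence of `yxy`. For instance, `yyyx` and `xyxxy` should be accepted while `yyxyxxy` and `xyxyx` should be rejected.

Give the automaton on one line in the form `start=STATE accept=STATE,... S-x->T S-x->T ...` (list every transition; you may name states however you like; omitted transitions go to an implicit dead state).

This is the complement of 'contains `yxy`'. Use the same substring-matching states — q0 through q3 holding how much of `yxy` has just been matched — but flip the accepting set: everything except the trap q3 accepts.
        x   y  
>* q0   q0  q1 
 * q1   q2  q1 
 * q2   q0  q3 
   q3   q3  q3 
(> = start, * = accepting)

start=q0 accept=q0,q1,q2 q0-x->q0 q0-y->q1 q1-x->q2 q1-y->q1 q2-x->q0 q2-y->q3 q3-x->q3 q3-y->q3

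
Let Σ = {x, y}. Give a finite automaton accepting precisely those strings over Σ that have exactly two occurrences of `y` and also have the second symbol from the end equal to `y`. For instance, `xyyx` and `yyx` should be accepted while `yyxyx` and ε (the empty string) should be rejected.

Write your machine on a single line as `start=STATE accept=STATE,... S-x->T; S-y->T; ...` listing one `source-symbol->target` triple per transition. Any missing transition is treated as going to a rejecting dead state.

start=A; accept=G,J; A-x->B; A-y->C; B-x->D; B-y->E; C-x->F; C-y->G; D-x->D; D-y->E; E-x->F; E-y->G; F-x->H; F-y->I; G-x->J; G-y->K; H-x->H; H-y->I; I-x->J; I-y->K; J-x->L; J-y->M; K-x->N; K-y->K; L-x->L; L-y->M; M-x->N; M-y->K; N-x->O; N-y->M; O-x->O; O-y->M

Handle the two conditions separately and then intersect. One (4 states) tracks the count of `y`s, saturating at 3; the other (7 states) tracks the last 2 symbols read. Each combined state is a pair, one component from each; accept when both components accept.
A 15-state machine:
       x  y 
>  A   B  C 
   B   D  E 
   C   F  G 
   D   D  E 
   E   F  G 
   F   H  I 
 * G   J  K 
   H   H  I 
   I   J  K 
 * J   L  M 
   K   N  K 
   L   L  M 
   M   N  K 
   N   O  M 
   O   O  M 
(> = start, * = accepting)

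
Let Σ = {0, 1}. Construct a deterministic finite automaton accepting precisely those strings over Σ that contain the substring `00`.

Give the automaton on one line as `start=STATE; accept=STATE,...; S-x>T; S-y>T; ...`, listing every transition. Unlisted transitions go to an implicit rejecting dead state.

Track how much of `00` has been matched so far: state A is no progress, C is the absorbing accept state reached once `00` has occurred. Intermediate states record partial matches; on a mismatch, fall back to the longest reusable overlap.
3 states suffice.
       0  1 
>  A   B  A 
   B   C  A 
 * C   C  C 
(> = start, * = accepting)

start=A; accept=C; A-0>B; A-1>A; B-0>C; B-1>A; C-0>C; C-1>C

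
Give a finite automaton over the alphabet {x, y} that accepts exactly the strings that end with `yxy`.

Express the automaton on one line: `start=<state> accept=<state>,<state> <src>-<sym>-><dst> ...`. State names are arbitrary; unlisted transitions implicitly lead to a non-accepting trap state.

Let each state record the length of the longest suffix of the input read so far that is also a prefix of `yxy`. q1 means the last symbol is `y`; q2 means the last 2 symbols are `yx`; q3 means the last 3 symbols are `yxy`. Accept only at q3, where the string currently ends in `yxy`.
With 4 states:
        x   y  
>  q0   q0  q1 
   q1   q2  q1 
   q2   q0  q3 
 * q3   q2  q1 
(> = start, * = accepting)

start=q0 accept=q3 q0-x->q0 q0-y->q1 q1-x->q2 q1-y->q1 q2-x->q0 q2-y->q3 q3-x->q2 q3-y->q1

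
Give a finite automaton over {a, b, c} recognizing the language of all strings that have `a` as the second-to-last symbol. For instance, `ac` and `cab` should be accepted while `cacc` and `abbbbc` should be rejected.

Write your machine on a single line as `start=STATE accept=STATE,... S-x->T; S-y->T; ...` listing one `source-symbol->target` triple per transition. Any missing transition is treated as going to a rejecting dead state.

start=S0; accept=S4,S5,S6; S0-a->S1; S0-b->S2; S0-c->S3; S1-a->S4; S1-b->S5; S1-c->S6; S2-a->S7; S2-b->S8; S2-c->S9; S3-a->S10; S3-b->S11; S3-c->S12; S4-a->S4; S4-b->S5; S4-c->S6; S5-a->S7; S5-b->S8; S5-c->S9; S6-a->S10; S6-b->S11; S6-c->S12; S7-a->S4; S7-b->S5; S7-c->S6; S8-a->S7; S8-b->S8; S8-c->S9; S9-a->S10; S9-b->S11; S9-c->S12; S10-a->S4; S10-b->S5; S10-c->S6; S11-a->S7; S11-b->S8; S11-c->S9; S12-a->S10; S12-b->S11; S12-c->S12

A DFA must remember the last 2 symbols (since which symbol is second-to-last isn't known until the input ends). Use one state per possible window of the last ≤2 symbols; accept from those whose window starts with `a`.
A 13-state machine:
          a    b    c  
>  S0     S1   S2   S3 
   S1     S4   S5   S6 
   S2     S7   S8   S9 
   S3    S10  S11  S12 
 * S4     S4   S5   S6 
 * S5     S7   S8   S9 
 * S6    S10  S11  S12 
   S7     S4   S5   S6 
   S8     S7   S8   S9 
   S9    S10  S11  S12 
   S10    S4   S5   S6 
   S11    S7   S8   S9 
   S12   S10  S11  S12 
(> = start, * = accepting)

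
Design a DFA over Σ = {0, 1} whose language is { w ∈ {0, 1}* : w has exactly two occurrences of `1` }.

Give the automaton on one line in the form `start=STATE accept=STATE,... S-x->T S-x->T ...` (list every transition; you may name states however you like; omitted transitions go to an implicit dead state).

start=s0 accept=s2 s0-0->s0 s0-1->s1 s1-0->s1 s1-1->s2 s2-0->s2 s2-1->s3 s3-0->s3 s3-1->s3

Count `1`s, saturating at 3: states s0 through s2 mean 0 through 2 `1`s seen; s3 means more than 2. Each `1` increments (capped at s3); other symbols loop. Accept from {s2}.
4 states suffice.
        0   1  
>  s0   s0  s1 
   s1   s1  s2 
 * s2   s2  s3 
   s3   s3  s3 
(> = start, * = accepting)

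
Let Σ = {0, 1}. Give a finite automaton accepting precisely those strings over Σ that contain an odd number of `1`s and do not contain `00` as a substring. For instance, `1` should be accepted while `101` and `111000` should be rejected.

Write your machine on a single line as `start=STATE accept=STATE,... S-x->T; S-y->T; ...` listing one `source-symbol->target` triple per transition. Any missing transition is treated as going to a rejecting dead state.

Build one automaton per condition and run them in lockstep. One (2 states) tracks the count of `1`s modulo 2; the other (3 states) tracks partial matches of the forbidden pattern `00`. Each combined state is a pair, one component from each; accept when both components accept.
6 states suffice.
       0  1 
>  A   B  C 
   B   D  C 
 * C   E  A 
   D   D  F 
 * E   F  A 
   F   F  D 
(> = start, * = accepting)

start=A; accept=C,E; A-0->B; A-1->C; B-0->D; B-1->C; C-0->E; C-1->A; D-0->D; D-1->F; E-0->F; E-1->A; F-0->F; F-1->D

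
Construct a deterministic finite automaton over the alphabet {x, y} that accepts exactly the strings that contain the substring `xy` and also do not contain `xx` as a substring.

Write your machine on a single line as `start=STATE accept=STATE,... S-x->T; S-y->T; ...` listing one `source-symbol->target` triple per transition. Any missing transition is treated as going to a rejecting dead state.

start=q0; accept=q3,q5; q0-x->q1; q0-y->q0; q1-x->q2; q1-y->q3; q2-x->q2; q2-y->q4; q3-x->q5; q3-y->q3; q4-x->q4; q4-y->q4; q5-x->q4; q5-y->q3

Run two small machines in parallel and take their product. The first has 3 states tracking whether and how much of `xy` has been seen; the second has 3 states tracking partial matches of the forbidden pattern `xx`. A product state is a pair (one from each), accepting exactly when both do.
6 states suffice.
        x   y  
>  q0   q1  q0 
   q1   q2  q3 
   q2   q2  q4 
 * q3   q5  q3 
   q4   q4  q4 
 * q5   q4  q3 
(> = start, * = accepting)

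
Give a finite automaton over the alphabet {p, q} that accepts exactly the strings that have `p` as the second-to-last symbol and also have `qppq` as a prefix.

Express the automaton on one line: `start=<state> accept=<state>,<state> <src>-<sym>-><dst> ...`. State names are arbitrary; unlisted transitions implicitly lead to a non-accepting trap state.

Handle the two conditions separately and then intersect. The first has 7 states tracking the last 2 symbols read; the second has 6 states tracking whether the input so far still matches the prefix `qppq`. A product state is a pair (one from each), accepting exactly when both do.
A 13-state machine:
          p    q  
>  S0     S1   S2 
   S1     S3   S4 
   S2     S5   S6 
   S3     S3   S4 
   S4     S7   S6 
   S5     S8   S4 
   S6     S7   S6 
   S7     S3   S4 
   S8     S3   S9 
 * S9    S10  S11 
   S10   S12   S9 
   S11   S10  S11 
 * S12   S12   S9 
(> = start, * = accepting)

start=S0 accept=S9,S12 S0-p->S1 S0-q->S2 S1-p->S3 S1-q->S4 S2-p->S5 S2-q->S6 S3-p->S3 S3-q->S4 S4-p->S7 S4-q->S6 S5-p->S8 S5-q->S4 S6-p->S7 S6-q->S6 S7-p->S3 S7-q->S4 S8-p->S3 S8-q->S9 S9-p->S10 S9-q->S11 S10-p->S12 S10-q->S9 S11-p->S10 S11-q->S11 S12-p->S12 S12-q->S9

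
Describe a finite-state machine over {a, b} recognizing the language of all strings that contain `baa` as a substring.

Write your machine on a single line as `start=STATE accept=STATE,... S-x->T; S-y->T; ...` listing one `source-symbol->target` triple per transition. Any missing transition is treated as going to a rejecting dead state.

start=q0; accept=q3; q0-a->q0; q0-b->q1; q1-a->q2; q1-b->q1; q2-a->q3; q2-b->q1; q3-a->q3; q3-b->q3

States q0..q2 record the length of the longest prefix of `baa` that matches the current input suffix. Reaching q3 means `baa` has been seen, and we stay there forever. Accept from q3.
With 4 states:
        a   b  
>  q0   q0  q1 
   q1   q2  q1 
   q2   q3  q1 
 * q3   q3  q3 
(> = start, * = accepting)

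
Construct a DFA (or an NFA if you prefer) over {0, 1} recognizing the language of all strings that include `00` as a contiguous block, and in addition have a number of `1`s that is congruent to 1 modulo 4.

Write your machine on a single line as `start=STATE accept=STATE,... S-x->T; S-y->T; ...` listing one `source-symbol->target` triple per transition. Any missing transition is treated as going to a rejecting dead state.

Build one automaton per condition and run them in lockstep. One (3 states) tracks whether and how much of `00` has been seen; the other (4 states) tracks the count of `1`s modulo 4. Each combined state is a pair, one component from each; accept when both components accept.
A 12-state machine:
          0    1  
>  S0     S1   S2 
   S1     S3   S2 
   S2     S4   S5 
   S3     S3   S6 
   S4     S6   S5 
   S5     S7   S8 
 * S6     S6   S9 
   S7     S9   S8 
   S8    S10   S0 
   S9     S9  S11 
   S10   S11   S0 
   S11   S11   S3 
(> = start, * = accepting)

start=S0; accept=S6; S0-0->S1; S0-1->S2; S1-0->S3; S1-1->S2; S2-0->S4; S2-1->S5; S3-0->S3; S3-1->S6; S4-0->S6; S4-1->S5; S5-0->S7; S5-1->S8; S6-0->S6; S6-1->S9; S7-0->S9; S7-1->S8; S8-0->S10; S8-1->S0; S9-0->S9; S9-1->S11; S10-0->S11; S10-1->S0; S11-0->S11; S11-1->S3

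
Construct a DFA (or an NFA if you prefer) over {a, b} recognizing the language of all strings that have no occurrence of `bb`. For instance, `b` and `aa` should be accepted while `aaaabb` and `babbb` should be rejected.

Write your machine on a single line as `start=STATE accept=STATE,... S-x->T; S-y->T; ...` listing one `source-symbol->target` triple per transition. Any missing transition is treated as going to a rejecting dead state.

Track partial matches of the forbidden pattern `bb`. State q2 is a dead state reached once `bb` has occurred; every other state accepts. q0 means no part of `bb` is currently matched.
A 3-state machine:
        a   b  
>* q0   q0  q1 
 * q1   q0  q2 
   q2   q2  q2 
(> = start, * = accepting)

start=q0; accept=q0,q1; q0-a->q0; q0-b->q1; q1-a->q0; q1-b->q2; q2-a->q2; q2-b->q2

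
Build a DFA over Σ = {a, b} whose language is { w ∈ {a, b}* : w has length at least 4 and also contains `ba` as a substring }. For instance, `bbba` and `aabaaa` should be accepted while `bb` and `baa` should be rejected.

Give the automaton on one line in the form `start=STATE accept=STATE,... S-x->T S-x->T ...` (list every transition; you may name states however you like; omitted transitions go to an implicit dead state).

start=q0 accept=q8 q0-a->q1 q0-b->q2 q1-a->q3 q1-b->q4 q2-a->q5 q2-b->q4 q3-a->q3 q3-b->q6 q4-a->q7 q4-b->q6 q5-a->q7 q5-b->q7 q6-a->q8 q6-b->q6 q7-a->q8 q7-b->q8 q8-a->q8 q8-b->q8

Build one automaton per condition and run them in lockstep. One (6 states) tracks the input length, saturating at 5; the other (3 states) tracks whether and how much of `ba` has been seen. Each combined state is a pair, one component from each; accept when both components accept. After merging equivalent states the machine shrinks.
A 9-state machine:
        a   b  
>  q0   q1  q2 
   q1   q3  q4 
   q2   q5  q4 
   q3   q3  q6 
   q4   q7  q6 
   q5   q7  q7 
   q6   q8  q6 
   q7   q8  q8 
 * q8   q8  q8 
(> = start, * = accepting)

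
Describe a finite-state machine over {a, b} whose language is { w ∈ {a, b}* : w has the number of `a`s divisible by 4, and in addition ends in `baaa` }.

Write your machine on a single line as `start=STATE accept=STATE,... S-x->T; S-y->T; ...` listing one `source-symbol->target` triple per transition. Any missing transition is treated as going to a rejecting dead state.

start=q0; accept=q16; q0-a->q1; q0-b->q2; q1-a->q3; q1-b->q4; q2-a->q5; q2-b->q2; q3-a->q6; q3-b->q7; q4-a->q8; q4-b->q4; q5-a->q9; q5-b->q4; q6-a->q0; q6-b->q10; q7-a->q11; q7-b->q7; q8-a->q12; q8-b->q7; q9-a->q13; q9-b->q7; q10-a->q14; q10-b->q10; q11-a->q15; q11-b->q10; q12-a->q16; q12-b->q10; q13-a->q0; q13-b->q10; q14-a->q17; q14-b->q2; q15-a->q18; q15-b->q2; q16-a->q1; q16-b->q2; q17-a->q19; q17-b->q4; q18-a->q3; q18-b->q4; q19-a->q6; q19-b->q7

Build one automaton per condition and run them in lockstep. One (4 states) tracks the count of `a`s modulo 4; the other (5 states) tracks how much of the suffix `baaa` has currently been matched. Each combined state is a pair, one component from each; accept when both components accept.
With 20 states:
          a    b  
>  q0     q1   q2 
   q1     q3   q4 
   q2     q5   q2 
   q3     q6   q7 
   q4     q8   q4 
   q5     q9   q4 
   q6     q0  q10 
   q7    q11   q7 
   q8    q12   q7 
   q9    q13   q7 
   q10   q14  q10 
   q11   q15  q10 
   q12   q16  q10 
   q13    q0  q10 
   q14   q17   q2 
   q15   q18   q2 
 * q16    q1   q2 
   q17   q19   q4 
   q18    q3   q4 
   q19    q6   q7 
(> = start, * = accepting)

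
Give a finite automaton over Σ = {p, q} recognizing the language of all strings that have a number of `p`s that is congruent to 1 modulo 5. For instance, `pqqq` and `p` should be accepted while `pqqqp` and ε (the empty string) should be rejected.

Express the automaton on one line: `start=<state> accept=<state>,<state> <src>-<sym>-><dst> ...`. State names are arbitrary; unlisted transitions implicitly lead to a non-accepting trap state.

Keep the running count of `p`s modulo 5: each `p` advances along the cycle s0 → s1 → s2 → s3 → s4 → s0 while other symbols loop. Accept at s1.
A 5-state machine:
        p   q  
>  s0   s1  s0 
 * s1   s2  s1 
   s2   s3  s2 
   s3   s4  s3 
   s4   s0  s4 
(> = start, * = accepting)

start=s0 accept=s1 s0-p->s1 s0-q->s0 s1-p->s2 s1-q->s1 s2-p->s3 s2-q->s2 s3-p->s4 s3-q->s3 s4-p->s0 s4-q->s4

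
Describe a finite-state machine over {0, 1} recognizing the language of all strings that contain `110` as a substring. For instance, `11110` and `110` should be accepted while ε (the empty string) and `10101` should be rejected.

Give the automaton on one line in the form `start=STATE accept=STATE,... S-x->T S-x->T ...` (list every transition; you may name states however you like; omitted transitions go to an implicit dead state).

start=A accept=D A-0->A A-1->B B-0->A B-1->C C-0->D C-1->C D-0->D D-1->D

Track how much of `110` has been matched so far: state A is no progress, D is the absorbing accept state reached once `110` has occurred. Intermediate states record partial matches; on a mismatch, fall back to the longest reusable overlap.
       0  1 
>  A   A  B 
   B   A  C 
   C   D  C 
 * D   D  D 
(> = start, * = accepting)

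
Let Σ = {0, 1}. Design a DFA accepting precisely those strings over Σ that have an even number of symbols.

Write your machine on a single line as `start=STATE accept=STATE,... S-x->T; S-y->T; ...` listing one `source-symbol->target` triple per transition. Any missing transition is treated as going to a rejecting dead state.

Count input length modulo 2: every symbol advances one step around the cycle q0 → q1 → q0. Accept at q0.
With 2 states:
        0   1  
>* q0   q1  q1 
   q1   q0  q0 
(> = start, * = accepting)

start=q0; accept=q0; q0-0->q1; q0-1->q1; q1-0->q0; q1-1->q0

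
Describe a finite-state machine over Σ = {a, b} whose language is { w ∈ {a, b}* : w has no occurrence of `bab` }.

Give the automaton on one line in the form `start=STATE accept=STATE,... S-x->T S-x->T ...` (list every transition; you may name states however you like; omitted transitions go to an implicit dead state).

start=q0 accept=q0,q1,q2 q0-a->q0 q0-b->q1 q1-a->q2 q1-b->q1 q2-a->q0 q2-b->q3 q3-a->q3 q3-b->q3

This is the complement of 'contains `bab`'. Use the same substring-matching states — q0 through q3 holding how much of `bab` has just been matched — but flip the accepting set: everything except the trap q3 accepts.
With 4 states:
        a   b  
>* q0   q0  q1 
 * q1   q2  q1 
 * q2   q0  q3 
   q3   q3  q3 
(> = start, * = accepting)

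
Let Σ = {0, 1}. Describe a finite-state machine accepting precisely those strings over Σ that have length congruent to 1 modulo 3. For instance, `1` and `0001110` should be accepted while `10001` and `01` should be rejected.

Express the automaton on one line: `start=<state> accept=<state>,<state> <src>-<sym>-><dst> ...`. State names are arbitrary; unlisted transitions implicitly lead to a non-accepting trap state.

start=q0 accept=q1 q0-0->q1 q0-1->q1 q1-0->q2 q1-1->q2 q2-0->q0 q2-1->q0

Only the length mod 3 matters, so use a 3-cycle: from any state, every input symbol moves to the next state, wrapping q2 back to q0. Mark q1 accepting.
3 states suffice.
        0   1  
>  q0   q1  q1 
 * q1   q2  q2 
   q2   q0  q0 
(> = start, * = accepting)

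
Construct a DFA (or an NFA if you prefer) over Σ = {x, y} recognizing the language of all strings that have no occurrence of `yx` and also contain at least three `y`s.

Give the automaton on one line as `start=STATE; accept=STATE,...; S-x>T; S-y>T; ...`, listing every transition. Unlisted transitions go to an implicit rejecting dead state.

Build one automaton per condition and run them in lockstep. The first has 3 states tracking partial matches of the forbidden pattern `yx`; the second has 5 states tracking the count of `y`s, saturating at 4. A product state is a pair (one from each), accepting exactly when both do.
A 9-state machine:
        x   y  
>  s0   s0  s1 
   s1   s2  s3 
   s2   s2  s4 
   s3   s4  s5 
   s4   s4  s6 
 * s5   s6  s7 
   s6   s6  s8 
 * s7   s8  s7 
   s8   s8  s8 
(> = start, * = accepting)

start=s0; accept=s5,s7; s0-x>s0; s0-y>s1; s1-x>s2; s1-y>s3; s2-x>s2; s2-y>s4; s3-x>s4; s3-y>s5; s4-x>s4; s4-y>s6; s5-x>s6; s5-y>s7; s6-x>s6; s6-y>s8; s7-x>s8; s7-y>s7; s8-x>s8; s8-y>s8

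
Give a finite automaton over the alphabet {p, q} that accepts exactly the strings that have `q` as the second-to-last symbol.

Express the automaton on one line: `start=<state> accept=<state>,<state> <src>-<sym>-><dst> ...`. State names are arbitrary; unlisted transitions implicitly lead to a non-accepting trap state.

A DFA must remember the last 2 symbols (since which symbol is second-to-last isn't known until the input ends). Use one state per possible window of the last ≤2 symbols; accept from those whose window starts with `q`.
With 7 states:
        p   q  
>  S0   S1  S2 
   S1   S3  S4 
   S2   S5  S6 
   S3   S3  S4 
   S4   S5  S6 
 * S5   S3  S4 
 * S6   S5  S6 
(> = start, * = accepting)

start=S0 accept=S5,S6 S0-p->S1 S0-q->S2 S1-p->S3 S1-q->S4 S2-p->S5 S2-q->S6 S3-p->S3 S3-q->S4 S4-p->S5 S4-q->S6 S5-p->S3 S5-q->S4 S6-p->S5 S6-q->S6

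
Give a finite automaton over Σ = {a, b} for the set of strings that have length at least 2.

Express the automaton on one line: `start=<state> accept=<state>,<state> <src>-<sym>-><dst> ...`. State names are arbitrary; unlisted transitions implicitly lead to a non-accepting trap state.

Count input length up to 3: every symbol moves from q0 toward q3, which means 'more than 2' and absorbs. Accept from {q2, q3}.
A 4-state machine:
        a   b  
>  q0   q1  q1 
   q1   q2  q2 
 * q2   q3  q3 
 * q3   q3  q3 
(> = start, * = accepting)

start=q0 accept=q2,q3 q0-a->q1 q0-b->q1 q1-a->q2 q1-b->q2 q2-a->q3 q2-b->q3 q3-a->q3 q3-b->q3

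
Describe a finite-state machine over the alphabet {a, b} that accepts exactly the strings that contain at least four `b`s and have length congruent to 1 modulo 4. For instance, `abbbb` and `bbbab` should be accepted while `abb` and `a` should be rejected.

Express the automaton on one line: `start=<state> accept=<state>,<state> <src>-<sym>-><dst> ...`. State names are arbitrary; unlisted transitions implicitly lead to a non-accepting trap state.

Build one automaton per condition and run them in lockstep. The first has 6 states tracking the count of `b`s, saturating at 5; the second has 4 states tracking the input length modulo 4. A product state is a pair (one from each), accepting exactly when both do. After merging equivalent states the machine shrinks.
          a    b  
>  q0     q1   q2 
   q1     q3   q4 
   q2     q4   q5 
   q3     q6   q7 
   q4     q7   q8 
   q5     q8   q9 
   q6     q0  q10 
   q7    q10  q11 
   q8    q11  q12 
   q9    q12  q13 
   q10    q2  q14 
   q11   q14  q15 
   q12   q15  q16 
   q13   q16  q16 
   q14    q5  q17 
   q15   q17  q18 
 * q16   q18  q18 
   q17    q9  q19 
   q18   q19  q19 
   q19   q13  q13 
(> = start, * = accepting)

start=q0 accept=q16 q0-a->q1 q0-b->q2 q1-a->q3 q1-b->q4 q2-a->q4 q2-b->q5 q3-a->q6 q3-b->q7 q4-a->q7 q4-b->q8 q5-a->q8 q5-b->q9 q6-a->q0 q6-b->q10 q7-a->q10 q7-b->q11 q8-a->q11 q8-b->q12 q9-a->q12 q9-b->q13 q10-a->q2 q10-b->q14 q11-a->q14 q11-b->q15 q12-a->q15 q12-b->q16 q13-a->q16 q13-b->q16 q14-a->q5 q14-b->q17 q15-a->q17 q15-b->q18 q16-a->q18 q16-b->q18 q17-a->q9 q17-b->q19 q18-a->q19 q18-b->q19 q19-a->q13 q19-b->q13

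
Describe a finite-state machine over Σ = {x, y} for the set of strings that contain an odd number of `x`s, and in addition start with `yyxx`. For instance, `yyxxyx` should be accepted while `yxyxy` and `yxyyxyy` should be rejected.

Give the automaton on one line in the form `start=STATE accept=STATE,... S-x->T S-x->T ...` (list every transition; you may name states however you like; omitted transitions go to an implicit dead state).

start=S0 accept=S7 S0-x->S1 S0-y->S2 S1-x->S3 S1-y->S1 S2-x->S1 S2-y->S4 S3-x->S1 S3-y->S3 S4-x->S5 S4-y->S3 S5-x->S6 S5-y->S1 S6-x->S7 S6-y->S6 S7-x->S6 S7-y->S7

Run two small machines in parallel and take their product. One (2 states) tracks the count of `x`s modulo 2; the other (6 states) tracks whether the input so far still matches the prefix `yyxx`. Each combined state is a pair, one component from each; accept when both components accept.
8 states suffice.
        x   y  
>  S0   S1  S2 
   S1   S3  S1 
   S2   S1  S4 
   S3   S1  S3 
   S4   S5  S3 
   S5   S6  S1 
   S6   S7  S6 
 * S7   S6  S7 
(> = start, * = accepting)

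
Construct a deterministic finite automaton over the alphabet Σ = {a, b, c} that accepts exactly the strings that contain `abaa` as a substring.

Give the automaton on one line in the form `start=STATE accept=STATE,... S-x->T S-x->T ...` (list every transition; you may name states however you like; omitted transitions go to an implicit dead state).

States q0..q3 record the length of the longest prefix of `abaa` that matches the current input suffix. Reaching q4 means `abaa` has been seen, and we stay there forever. Accept from q4.
With 5 states:
        a   b   c  
>  q0   q1  q0  q0 
   q1   q1  q2  q0 
   q2   q3  q0  q0 
   q3   q4  q2  q0 
 * q4   q4  q4  q4 
(> = start, * = accepting)

start=q0 accept=q4 q0-a->q1 q0-b->q0 q0-c->q0 q1-a->q1 q1-b->q2 q1-c->q0 q2-a->q3 q2-b->q0 q2-c->q0 q3-a->q4 q3-b->q2 q3-c->q0 q4-a->q4 q4-b->q4 q4-c->q4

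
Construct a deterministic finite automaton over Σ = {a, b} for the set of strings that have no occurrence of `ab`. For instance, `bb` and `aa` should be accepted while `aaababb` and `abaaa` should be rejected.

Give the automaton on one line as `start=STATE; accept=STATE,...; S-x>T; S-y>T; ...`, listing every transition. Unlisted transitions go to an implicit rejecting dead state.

Track partial matches of the forbidden pattern `ab`. State S2 is a dead state reached once `ab` has occurred; every other state accepts. S0 means no part of `ab` is currently matched.
3 states suffice.
        a   b  
>* S0   S1  S0 
 * S1   S1  S2 
   S2   S2  S2 
(> = start, * = accepting)

start=S0; accept=S0,S1; S0-a>S1; S0-b>S0; S1-a>S1; S1-b>S2; S2-a>S2; S2-b>S2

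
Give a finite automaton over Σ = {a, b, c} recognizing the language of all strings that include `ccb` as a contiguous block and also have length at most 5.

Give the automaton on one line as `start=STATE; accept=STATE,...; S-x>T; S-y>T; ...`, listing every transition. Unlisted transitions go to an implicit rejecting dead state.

Run two small machines in parallel and take their product. The first has 4 states tracking whether and how much of `ccb` has been seen; the second has 7 states tracking the input length, saturating at 6. A product state is a pair (one from each), accepting exactly when both do. After merging equivalent states the machine shrinks.
13 states suffice.
          a    b    c  
>  q0     q1   q1   q2 
   q1     q3   q3   q4 
   q2     q3   q3   q5 
   q3     q6   q6   q7 
   q4     q6   q6   q8 
   q5     q6   q9   q8 
   q6     q6   q6   q6 
   q7     q6   q6  q10 
   q8     q6  q11  q10 
 * q9    q11  q11  q11 
   q10    q6  q12   q6 
 * q11   q12  q12  q12 
 * q12    q6   q6   q6 
(> = start, * = accepting)

start=q0; accept=q9,q11,q12; q0-a>q1; q0-b>q1; q0-c>q2; q1-a>q3; q1-b>q3; q1-c>q4; q2-a>q3; q2-b>q3; q2-c>q5; q3-a>q6; q3-b>q6; q3-c>q7; q4-a>q6; q4-b>q6; q4-c>q8; q5-a>q6; q5-b>q9; q5-c>q8; q6-a>q6; q6-b>q6; q6-c>q6; q7-a>q6; q7-b>q6; q7-c>q10; q8-a>q6; q8-b>q11; q8-c>q10; q9-a>q11; q9-b>q11; q9-c>q11; q10-a>q6; q10-b>q12; q10-c>q6; q11-a>q12; q11-b>q12; q11-c>q12; q12-a>q6; q12-b>q6; q12-c>q6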